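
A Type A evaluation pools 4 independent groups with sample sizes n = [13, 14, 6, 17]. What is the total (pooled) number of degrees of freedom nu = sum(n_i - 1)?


nu = sum_i (n_i - 1)
nu = ((13 - 1) + (14 - 1) + (6 - 1) + (17 - 1))
nu = 12 + 13 + 5 + 16
nu = 46

46


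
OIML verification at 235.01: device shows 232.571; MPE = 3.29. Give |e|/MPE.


e = indication - reference = 232.571 - 235.01 = -2.4390
|e| = 2.4390
ratio = |e| / MPE = 2.4390 / 3.29
ratio = 0.7413

0.7413


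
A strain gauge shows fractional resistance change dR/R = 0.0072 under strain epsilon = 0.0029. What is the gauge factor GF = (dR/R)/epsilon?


GF = (dR/R) / epsilon
= 0.0072 / 0.0029
= 2.4828

2.4828


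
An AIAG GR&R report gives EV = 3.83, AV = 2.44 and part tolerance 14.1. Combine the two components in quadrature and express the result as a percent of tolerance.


GRR = sqrt(EV^2 + AV^2) = sqrt(3.83^2 + 2.44^2) = 4.5412003
%GRR = GRR / tol * 100 = 4.5412003 / 14.1 * 100
%GRR = 32.2071

32.2071


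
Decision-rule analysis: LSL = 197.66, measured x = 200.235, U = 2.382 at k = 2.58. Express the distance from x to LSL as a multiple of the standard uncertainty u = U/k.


u = U / k = 2.382 / 2.58 = 0.92325581
margin = |LSL - x| = |197.66 - 200.235| = 2.575
z = margin / u = 2.575 / 0.92325581
z = 2.7890

2.7890


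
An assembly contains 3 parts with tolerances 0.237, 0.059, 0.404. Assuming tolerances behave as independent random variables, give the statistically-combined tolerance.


RSS = sqrt(0.237^2 + 0.059^2 + 0.404^2)
= sqrt(0.222866)
= 0.4721

0.4721


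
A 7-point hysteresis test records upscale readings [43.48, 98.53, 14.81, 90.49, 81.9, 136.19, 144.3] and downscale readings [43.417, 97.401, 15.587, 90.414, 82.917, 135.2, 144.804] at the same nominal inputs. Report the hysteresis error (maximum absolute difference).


|43.48 - 43.417| = 0.0630
|98.53 - 97.401| = 1.1290
|14.81 - 15.587| = 0.7770
|90.49 - 90.414| = 0.0760
|81.9 - 82.917| = 1.0170
|136.19 - 135.2| = 0.9900
|144.3 - 144.804| = 0.5040
hysteresis = max(diffs) = 1.1290

1.1290


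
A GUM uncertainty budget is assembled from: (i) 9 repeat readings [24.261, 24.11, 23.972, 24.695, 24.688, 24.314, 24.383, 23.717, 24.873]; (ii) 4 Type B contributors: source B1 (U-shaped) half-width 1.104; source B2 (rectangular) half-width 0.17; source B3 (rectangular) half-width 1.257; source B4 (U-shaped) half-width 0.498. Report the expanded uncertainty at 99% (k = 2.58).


mean = (24.261 + 24.11 + 23.972 + 24.695 + 24.688 + 24.314 + 24.383 + 23.717 + 24.873) / 9 = 24.33477778
s = sqrt(sum((x - mean)^2)/(n-1)) = 0.37352904
u_A = s / sqrt(n) = 0.37352904 / sqrt(9) = 0.12450968
u_B1 = 1.104 / sqrt(2) = 0.78064589
u_B2 = 0.17 / sqrt(3) = 0.098149546
u_B3 = 1.257 / sqrt(3) = 0.72572929
u_B4 = 0.498 / sqrt(2) = 0.35213918
uc = sqrt(0.12450968^2 + 0.78064589^2 + 0.098149546^2 + 0.72572929^2 + 0.35213918^2) = 1.1336794
U = k * uc = 2.58 * 1.1336794
U = 2.9249

2.9249


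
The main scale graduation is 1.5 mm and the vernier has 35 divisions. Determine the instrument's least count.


LC = MSD / n_div
= 1.5 / 35
= 0.0429

0.0429


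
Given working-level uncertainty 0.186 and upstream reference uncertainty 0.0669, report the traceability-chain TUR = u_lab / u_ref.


TUR = u_lab / u_ref
= 0.186 / 0.0669
= 2.7803

2.7803


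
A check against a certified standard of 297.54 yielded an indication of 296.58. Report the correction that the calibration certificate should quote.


Correction = standard - reading
= 297.54 - 296.58
= 0.9600

0.9600


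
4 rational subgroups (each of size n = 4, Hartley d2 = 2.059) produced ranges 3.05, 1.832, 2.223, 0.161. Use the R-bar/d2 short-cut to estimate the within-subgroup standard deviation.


R_bar = (3.05 + 1.832 + 2.223 + 0.161) / 4
R_bar = 7.266 / 4 = 1.8165
sigma_hat = R_bar / d2 = 1.8165 / 2.059 = 0.8822

0.8822


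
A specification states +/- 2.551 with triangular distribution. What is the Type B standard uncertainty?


u_B = half_width / sqrt(6)
u_B = 2.551 / 2.4494897
u_B = 1.0414

1.0414


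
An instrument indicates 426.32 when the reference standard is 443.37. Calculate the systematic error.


Systematic error = measured - true
= 426.32 - 443.37
= -17.0500

-17.0500


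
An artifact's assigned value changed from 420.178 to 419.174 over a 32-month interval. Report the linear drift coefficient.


rate = (v2 - v1) / months
= (419.174 - 420.178) / 32
= -1.0040 / 32
= -0.0314

-0.0314


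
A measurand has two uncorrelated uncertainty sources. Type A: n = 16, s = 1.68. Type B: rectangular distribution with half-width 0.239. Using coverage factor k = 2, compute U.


u_A = s / sqrt(n) = 1.68 / sqrt(16) = 0.42
u_B = half_width / sqrt(3) = 0.239 / sqrt(3) = 0.13798671
uc = sqrt(u_A^2 + u_B^2) = sqrt(0.42^2 + 0.13798671^2) = 0.44208634
U = k * uc = 2 * 0.44208634
U = 0.8842

0.8842


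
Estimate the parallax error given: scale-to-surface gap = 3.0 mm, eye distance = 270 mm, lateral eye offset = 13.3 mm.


error = h * offset / d
= 3.0 * 13.3 / 270
= 0.1478

0.1478


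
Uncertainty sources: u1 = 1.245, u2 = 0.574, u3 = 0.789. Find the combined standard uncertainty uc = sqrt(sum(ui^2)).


uc = sqrt(1.245^2 + 0.574^2 + 0.789^2)
uc = sqrt(2.502022)
uc = 1.5818

1.5818


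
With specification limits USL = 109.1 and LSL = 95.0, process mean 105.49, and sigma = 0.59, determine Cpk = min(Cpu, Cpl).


Cpu = (USL - mean) / (3*sigma) = (109.1 - 105.49) / (3*0.59) = 2.0395
Cpl = (mean - LSL) / (3*sigma) = (105.49 - 95.0) / (3*0.59) = 5.9266
Cpk = min(Cpu, Cpl) = 2.0395

2.0395


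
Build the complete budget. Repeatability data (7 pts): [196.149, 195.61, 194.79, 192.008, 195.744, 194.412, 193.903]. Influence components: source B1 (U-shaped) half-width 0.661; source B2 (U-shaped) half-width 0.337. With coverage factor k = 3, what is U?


mean = (196.149 + 195.61 + 194.79 + 192.008 + 195.744 + 194.412 + 193.903) / 7 = 194.6594286
s = sqrt(sum((x - mean)^2)/(n-1)) = 1.4129892
u_A = s / sqrt(n) = 1.4129892 / sqrt(7) = 0.53405972
u_B1 = 0.661 / sqrt(2) = 0.46739758
u_B2 = 0.337 / sqrt(2) = 0.23829499
uc = sqrt(0.53405972^2 + 0.46739758^2 + 0.23829499^2) = 0.74864196
U = k * uc = 3 * 0.74864196
U = 2.2459

2.2459


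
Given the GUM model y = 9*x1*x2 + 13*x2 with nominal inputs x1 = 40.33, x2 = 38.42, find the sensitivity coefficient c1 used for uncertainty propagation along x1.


y = 9*x1*x2 + 13*x2
dy/dx1 = 9*x2
Evaluate at x2 = 38.42: c1 = 9 * 38.42
c1 = 345.7800

345.7800


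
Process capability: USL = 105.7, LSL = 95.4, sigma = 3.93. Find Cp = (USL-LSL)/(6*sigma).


Cp = (USL - LSL) / (6 * sigma)
= (105.7 - 95.4) / (6 * 3.93)
= 10.3000 / 23.5800
= 0.4368

0.4368


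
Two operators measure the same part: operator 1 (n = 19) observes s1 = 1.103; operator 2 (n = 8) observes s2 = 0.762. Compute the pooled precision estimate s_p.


s_p = sqrt(((n1-1)*s1^2 + (n2-1)*s2^2) / (n1+n2-2))
numerator = (19-1)*1.103^2 + (8-1)*0.762^2 = 21.898962 + 4.064508 = 25.96347
denominator = 19 + 8 - 2 = 25
s_p^2 = 25.96347 / 25 = 1.0385388
s_p = sqrt(1.0385388) = 1.0191

1.0191


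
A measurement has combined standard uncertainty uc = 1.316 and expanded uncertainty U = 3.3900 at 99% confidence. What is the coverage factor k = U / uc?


k = U / uc
k = 3.3900 / 1.316
k = 2.576

2.576


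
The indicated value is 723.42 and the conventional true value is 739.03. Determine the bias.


Systematic error = measured - true
= 723.42 - 739.03
= -15.6100

-15.6100


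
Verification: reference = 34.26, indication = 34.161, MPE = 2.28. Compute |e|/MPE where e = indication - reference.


e = indication - reference = 34.161 - 34.26 = -0.0990
|e| = 0.0990
ratio = |e| / MPE = 0.0990 / 2.28
ratio = 0.0434

0.0434


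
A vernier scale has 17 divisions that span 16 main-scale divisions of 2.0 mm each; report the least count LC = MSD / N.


LC = MSD / n_div
= 2.0 / 17
= 0.1176

0.1176


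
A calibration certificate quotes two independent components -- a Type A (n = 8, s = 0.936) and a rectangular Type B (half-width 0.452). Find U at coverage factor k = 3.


u_A = s / sqrt(n) = 0.936 / sqrt(8) = 0.33092597
u_B = half_width / sqrt(3) = 0.452 / sqrt(3) = 0.26096232
uc = sqrt(u_A^2 + u_B^2) = sqrt(0.33092597^2 + 0.26096232^2) = 0.42144197
U = k * uc = 3 * 0.42144197
U = 1.2643

1.2643


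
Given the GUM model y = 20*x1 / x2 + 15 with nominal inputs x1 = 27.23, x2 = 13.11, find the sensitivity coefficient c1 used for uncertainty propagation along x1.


y = 20*x1 / x2 + 15
dy/dx1 = 20/x2
Evaluate at x2 = 13.11: c1 = 20 / 13.11
c1 = 1.5256

1.5256


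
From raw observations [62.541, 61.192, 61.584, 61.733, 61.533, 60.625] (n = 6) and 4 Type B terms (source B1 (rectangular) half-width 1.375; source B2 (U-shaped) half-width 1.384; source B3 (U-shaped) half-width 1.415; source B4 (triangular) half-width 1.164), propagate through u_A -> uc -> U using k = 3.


mean = (62.541 + 61.192 + 61.584 + 61.733 + 61.533 + 60.625) / 6 = 61.53466667
s = sqrt(sum((x - mean)^2)/(n-1)) = 0.6323596
u_A = s / sqrt(n) = 0.6323596 / sqrt(6) = 0.25815973
u_B1 = 1.375 / sqrt(3) = 0.79385662
u_B2 = 1.384 / sqrt(2) = 0.97863579
u_B3 = 1.415 / sqrt(2) = 1.0005561
u_B4 = 1.164 / sqrt(6) = 0.47520101
uc = sqrt(0.25815973^2 + 0.79385662^2 + 0.97863579^2 + 1.0005561^2 + 0.47520101^2) = 1.6975015
U = k * uc = 3 * 1.6975015
U = 5.0925

5.0925


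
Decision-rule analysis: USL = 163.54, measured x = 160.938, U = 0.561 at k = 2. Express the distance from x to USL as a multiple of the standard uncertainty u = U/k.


u = U / k = 0.561 / 2 = 0.2805
margin = |USL - x| = |163.54 - 160.938| = 2.602
z = margin / u = 2.602 / 0.2805
z = 9.2763

9.2763


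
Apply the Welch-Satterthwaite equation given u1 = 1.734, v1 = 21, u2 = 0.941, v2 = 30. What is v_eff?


uc = sqrt(u1^2 + u2^2) = sqrt(1.734^2 + 0.941^2) = 1.9728753
v_eff = uc^4 / (u1^4/v1 + u2^4/v2)
= 1.9728753^4 / (1.734^4/21 + 0.941^4/30)
= 15.149508 / 0.45663977
v_eff = 33.1761

33.1761


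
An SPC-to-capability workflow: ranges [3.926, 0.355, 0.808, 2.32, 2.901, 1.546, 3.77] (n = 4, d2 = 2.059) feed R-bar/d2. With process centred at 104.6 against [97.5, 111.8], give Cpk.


R_bar = (3.926 + 0.355 + 0.808 + 2.32 + 2.901 + 1.546 + 3.77) / 7 = 2.2322857
sigma = R_bar / d2 = 2.2322857 / 2.059 = 1.0841601
Cp = (USL - LSL)/(6*sigma) = (111.8 - 97.5)/(6*1.0841601) = 2.1983
Cpu = (111.8 - 104.6)/(3*1.0841601) = 2.2137
Cpl = (104.6 - 97.5)/(3*1.0841601) = 2.1829
Cpk = min(Cpu, Cpl) = 2.1829

2.1829


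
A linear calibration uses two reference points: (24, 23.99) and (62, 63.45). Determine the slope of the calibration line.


slope = (y2 - y1) / (x2 - x1)
= (63.45 - 23.99) / (62 - 24)
= 39.4600 / 38
= 1.0384

1.0384


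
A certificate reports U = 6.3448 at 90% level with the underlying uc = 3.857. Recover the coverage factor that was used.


k = U / uc
k = 6.3448 / 3.857
k = 1.645

1.645


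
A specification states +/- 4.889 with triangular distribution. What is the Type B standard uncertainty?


u_B = half_width / sqrt(6)
u_B = 4.889 / 2.4494897
u_B = 1.9959

1.9959


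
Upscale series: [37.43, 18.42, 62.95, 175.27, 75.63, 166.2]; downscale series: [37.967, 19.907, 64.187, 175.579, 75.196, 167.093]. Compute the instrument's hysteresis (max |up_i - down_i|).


|37.43 - 37.967| = 0.5370
|18.42 - 19.907| = 1.4870
|62.95 - 64.187| = 1.2370
|175.27 - 175.579| = 0.3090
|75.63 - 75.196| = 0.4340
|166.2 - 167.093| = 0.8930
hysteresis = max(diffs) = 1.4870

1.4870


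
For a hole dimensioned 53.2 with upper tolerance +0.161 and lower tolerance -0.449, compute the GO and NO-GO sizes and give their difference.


GO = nominal - lower_tol (smallest hole = maximum material condition)
GO = 53.2 - 0.449 = 52.751
NO-GO = nominal + upper_tol (largest hole = least material condition)
NO-GO = 53.2 + 0.161 = 53.361
spread = NO-GO - GO = 53.361 - 52.751 = 0.6100

0.6100


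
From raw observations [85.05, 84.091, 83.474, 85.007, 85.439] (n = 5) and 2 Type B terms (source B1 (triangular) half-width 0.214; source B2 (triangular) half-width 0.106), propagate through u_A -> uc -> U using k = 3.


mean = (85.05 + 84.091 + 83.474 + 85.007 + 85.439) / 5 = 84.6122
s = sqrt(sum((x - mean)^2)/(n-1)) = 0.80595949
u_A = s / sqrt(n) = 0.80595949 / sqrt(5) = 0.36043604
u_B1 = 0.214 / sqrt(6) = 0.087365134
u_B2 = 0.106 / sqrt(6) = 0.043274319
uc = sqrt(0.36043604^2 + 0.087365134^2 + 0.043274319^2) = 0.37338917
U = k * uc = 3 * 0.37338917
U = 1.1202

1.1202


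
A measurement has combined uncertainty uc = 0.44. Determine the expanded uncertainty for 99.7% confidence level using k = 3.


U = k * uc
U = 3 * 0.44
U = 1.3200

1.3200


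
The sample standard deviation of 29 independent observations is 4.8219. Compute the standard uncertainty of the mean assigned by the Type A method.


u_A = s / sqrt(n)
u_A = 4.8219 / sqrt(29)
u_A = 4.8219 / 5.3851648
u_A = 0.8954

0.8954


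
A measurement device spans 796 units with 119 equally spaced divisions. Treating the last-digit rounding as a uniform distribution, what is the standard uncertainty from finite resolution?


resolution = range / divisions
resolution = 796 / 119 = 6.6890756
u_res = resolution / (2*sqrt(3))
u_res = 6.6890756 / 3.4641016
u_res = 1.9310

1.9310


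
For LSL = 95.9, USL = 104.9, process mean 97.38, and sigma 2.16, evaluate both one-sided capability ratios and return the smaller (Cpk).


Cpu = (USL - mean) / (3*sigma) = (104.9 - 97.38) / (3*2.16) = 1.1605
Cpl = (mean - LSL) / (3*sigma) = (97.38 - 95.9) / (3*2.16) = 0.2284
Cpk = min(Cpu, Cpl) = 0.2284

0.2284


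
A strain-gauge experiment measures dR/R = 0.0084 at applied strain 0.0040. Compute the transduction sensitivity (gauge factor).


GF = (dR/R) / epsilon
= 0.0084 / 0.0040
= 2.1000

2.1000


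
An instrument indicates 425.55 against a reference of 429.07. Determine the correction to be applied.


Correction = standard - reading
= 429.07 - 425.55
= 3.5200

3.5200


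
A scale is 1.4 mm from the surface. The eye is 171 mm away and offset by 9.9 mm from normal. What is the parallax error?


error = h * offset / d
= 1.4 * 9.9 / 171
= 0.0811

0.0811


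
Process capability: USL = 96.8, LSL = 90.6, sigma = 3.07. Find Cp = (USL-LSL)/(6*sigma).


Cp = (USL - LSL) / (6 * sigma)
= (96.8 - 90.6) / (6 * 3.07)
= 6.2000 / 18.4200
= 0.3366

0.3366


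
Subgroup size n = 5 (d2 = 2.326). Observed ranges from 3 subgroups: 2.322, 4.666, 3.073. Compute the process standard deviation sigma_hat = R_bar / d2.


R_bar = (2.322 + 4.666 + 3.073) / 3
R_bar = 10.061 / 3 = 3.3536667
sigma_hat = R_bar / d2 = 3.3536667 / 2.326 = 1.4418

1.4418


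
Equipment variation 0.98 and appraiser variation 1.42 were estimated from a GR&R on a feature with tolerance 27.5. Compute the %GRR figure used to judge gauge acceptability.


GRR = sqrt(EV^2 + AV^2) = sqrt(0.98^2 + 1.42^2) = 1.7253405
%GRR = GRR / tol * 100 = 1.7253405 / 27.5 * 100
%GRR = 6.2740

6.2740


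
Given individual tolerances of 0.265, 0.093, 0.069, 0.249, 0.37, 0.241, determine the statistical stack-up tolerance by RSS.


RSS = sqrt(0.265^2 + 0.093^2 + 0.069^2 + 0.249^2 + 0.37^2 + 0.241^2)
= sqrt(0.340617)
= 0.5836

0.5836


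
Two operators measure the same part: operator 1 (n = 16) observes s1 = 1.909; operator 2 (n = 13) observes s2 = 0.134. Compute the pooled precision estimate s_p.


s_p = sqrt(((n1-1)*s1^2 + (n2-1)*s2^2) / (n1+n2-2))
numerator = (16-1)*1.909^2 + (13-1)*0.134^2 = 54.664215 + 0.215472 = 54.879687
denominator = 16 + 13 - 2 = 27
s_p^2 = 54.879687 / 27 = 2.032581
s_p = sqrt(2.032581) = 1.4257

1.4257


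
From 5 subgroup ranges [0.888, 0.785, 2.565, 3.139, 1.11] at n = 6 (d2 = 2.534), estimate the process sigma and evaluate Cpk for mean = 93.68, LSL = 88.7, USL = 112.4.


R_bar = (0.888 + 0.785 + 2.565 + 3.139 + 1.11) / 5 = 1.6974
sigma = R_bar / d2 = 1.6974 / 2.534 = 0.66985004
Cp = (USL - LSL)/(6*sigma) = (112.4 - 88.7)/(6*0.66985004) = 5.8968
Cpu = (112.4 - 93.68)/(3*0.66985004) = 9.3155
Cpl = (93.68 - 88.7)/(3*0.66985004) = 2.4782
Cpk = min(Cpu, Cpl) = 2.4782

2.4782


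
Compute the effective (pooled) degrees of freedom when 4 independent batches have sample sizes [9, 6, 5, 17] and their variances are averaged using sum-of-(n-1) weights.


nu = sum_i (n_i - 1)
nu = ((9 - 1) + (6 - 1) + (5 - 1) + (17 - 1))
nu = 8 + 5 + 4 + 16
nu = 33

33


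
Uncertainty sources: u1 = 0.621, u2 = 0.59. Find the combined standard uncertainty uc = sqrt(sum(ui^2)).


uc = sqrt(0.621^2 + 0.59^2)
uc = sqrt(0.733741)
uc = 0.8566

0.8566


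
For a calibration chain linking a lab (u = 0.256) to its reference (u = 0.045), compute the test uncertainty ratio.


TUR = u_lab / u_ref
= 0.256 / 0.045
= 5.6889

5.6889


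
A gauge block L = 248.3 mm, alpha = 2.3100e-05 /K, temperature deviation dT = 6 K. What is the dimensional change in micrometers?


dL = L * alpha * dT
= 248.3 * 2.3100e-05 * 6
= 0.0344144 mm
dL_um = 0.0344144 * 1000 = 34.4144 um

34.4144


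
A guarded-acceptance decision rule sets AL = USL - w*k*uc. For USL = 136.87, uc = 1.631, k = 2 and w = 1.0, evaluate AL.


U = k * uc = 2 * 1.631 = 3.262
guard band g = w * U = 1.0 * 3.262 = 3.262
AL = USL - g = 136.87 - 3.262
AL = 133.6080

133.6080


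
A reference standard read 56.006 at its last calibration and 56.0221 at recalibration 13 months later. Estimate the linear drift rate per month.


rate = (v2 - v1) / months
= (56.0221 - 56.006) / 13
= 0.0161 / 13
= 0.0012

0.0012


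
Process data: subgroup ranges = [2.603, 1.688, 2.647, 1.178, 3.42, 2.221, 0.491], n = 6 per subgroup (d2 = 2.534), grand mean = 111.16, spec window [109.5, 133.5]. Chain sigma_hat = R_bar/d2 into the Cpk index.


R_bar = (2.603 + 1.688 + 2.647 + 1.178 + 3.42 + 2.221 + 0.491) / 7 = 2.0354286
sigma = R_bar / d2 = 2.0354286 / 2.534 = 0.80324728
Cp = (USL - LSL)/(6*sigma) = (133.5 - 109.5)/(6*0.80324728) = 4.9798
Cpu = (133.5 - 111.16)/(3*0.80324728) = 9.2707
Cpl = (111.16 - 109.5)/(3*0.80324728) = 0.6889
Cpk = min(Cpu, Cpl) = 0.6889

0.6889


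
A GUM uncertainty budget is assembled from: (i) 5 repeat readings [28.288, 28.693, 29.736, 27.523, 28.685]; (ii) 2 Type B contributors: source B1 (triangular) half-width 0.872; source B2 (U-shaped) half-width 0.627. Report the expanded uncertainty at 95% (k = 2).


mean = (28.288 + 28.693 + 29.736 + 27.523 + 28.685) / 5 = 28.585
s = sqrt(sum((x - mean)^2)/(n-1)) = 0.80039334
u_A = s / sqrt(n) = 0.80039334 / sqrt(5) = 0.35794678
u_B1 = 0.872 / sqrt(6) = 0.35599251
u_B2 = 0.627 / sqrt(2) = 0.44335595
uc = sqrt(0.35794678^2 + 0.35599251^2 + 0.44335595^2) = 0.67187876
U = k * uc = 2 * 0.67187876
U = 1.3438

1.3438


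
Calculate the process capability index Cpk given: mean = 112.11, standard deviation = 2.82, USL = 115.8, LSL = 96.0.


Cpu = (USL - mean) / (3*sigma) = (115.8 - 112.11) / (3*2.82) = 0.4362
Cpl = (mean - LSL) / (3*sigma) = (112.11 - 96.0) / (3*2.82) = 1.9043
Cpk = min(Cpu, Cpl) = 0.4362

0.4362


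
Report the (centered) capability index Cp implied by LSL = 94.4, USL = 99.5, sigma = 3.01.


Cp = (USL - LSL) / (6 * sigma)
= (99.5 - 94.4) / (6 * 3.01)
= 5.1000 / 18.0600
= 0.2824

0.2824


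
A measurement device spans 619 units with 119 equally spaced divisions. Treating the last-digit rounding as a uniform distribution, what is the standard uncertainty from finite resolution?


resolution = range / divisions
resolution = 619 / 119 = 5.2016807
u_res = resolution / (2*sqrt(3))
u_res = 5.2016807 / 3.4641016
u_res = 1.5016

1.5016


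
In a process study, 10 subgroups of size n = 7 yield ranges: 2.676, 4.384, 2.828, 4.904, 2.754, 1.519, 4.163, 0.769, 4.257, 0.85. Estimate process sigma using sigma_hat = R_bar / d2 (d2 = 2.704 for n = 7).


R_bar = (2.676 + 4.384 + 2.828 + 4.904 + 2.754 + 1.519 + 4.163 + 0.769 + 4.257 + 0.85) / 10
R_bar = 29.104 / 10 = 2.9104
sigma_hat = R_bar / d2 = 2.9104 / 2.704 = 1.0763

1.0763


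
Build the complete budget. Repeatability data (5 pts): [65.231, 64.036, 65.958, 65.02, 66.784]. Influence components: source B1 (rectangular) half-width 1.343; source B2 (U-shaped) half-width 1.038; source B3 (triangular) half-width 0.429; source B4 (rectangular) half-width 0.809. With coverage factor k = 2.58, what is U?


mean = (65.231 + 64.036 + 65.958 + 65.02 + 66.784) / 5 = 65.4058
s = sqrt(sum((x - mean)^2)/(n-1)) = 1.0320016
u_A = s / sqrt(n) = 1.0320016 / sqrt(5) = 0.46152515
u_B1 = 1.343 / sqrt(3) = 0.77538141
u_B2 = 1.038 / sqrt(2) = 0.73397684
u_B3 = 0.429 / sqrt(6) = 0.17513852
u_B4 = 0.809 / sqrt(3) = 0.46707637
uc = sqrt(0.46152515^2 + 0.77538141^2 + 0.73397684^2 + 0.17513852^2 + 0.46707637^2) = 1.2656135
U = k * uc = 2.58 * 1.2656135
U = 3.2653

3.2653


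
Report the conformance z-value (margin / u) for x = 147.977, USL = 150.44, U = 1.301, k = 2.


u = U / k = 1.301 / 2 = 0.6505
margin = |USL - x| = |150.44 - 147.977| = 2.463
z = margin / u = 2.463 / 0.6505
z = 3.7863

3.7863


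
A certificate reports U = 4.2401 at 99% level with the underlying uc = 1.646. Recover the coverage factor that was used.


k = U / uc
k = 4.2401 / 1.646
k = 2.576

2.576


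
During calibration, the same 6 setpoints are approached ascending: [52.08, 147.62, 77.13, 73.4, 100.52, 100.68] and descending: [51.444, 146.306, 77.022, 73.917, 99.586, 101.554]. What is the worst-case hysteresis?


|52.08 - 51.444| = 0.6360
|147.62 - 146.306| = 1.3140
|77.13 - 77.022| = 0.1080
|73.4 - 73.917| = 0.5170
|100.52 - 99.586| = 0.9340
|100.68 - 101.554| = 0.8740
hysteresis = max(diffs) = 1.3140

1.3140


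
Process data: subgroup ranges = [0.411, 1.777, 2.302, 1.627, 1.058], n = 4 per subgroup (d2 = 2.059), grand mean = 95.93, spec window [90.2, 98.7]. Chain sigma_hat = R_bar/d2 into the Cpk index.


R_bar = (0.411 + 1.777 + 2.302 + 1.627 + 1.058) / 5 = 1.435
sigma = R_bar / d2 = 1.435 / 2.059 = 0.69694026
Cp = (USL - LSL)/(6*sigma) = (98.7 - 90.2)/(6*0.69694026) = 2.0327
Cpu = (98.7 - 95.93)/(3*0.69694026) = 1.3248
Cpl = (95.93 - 90.2)/(3*0.69694026) = 2.7406
Cpk = min(Cpu, Cpl) = 1.3248

1.3248


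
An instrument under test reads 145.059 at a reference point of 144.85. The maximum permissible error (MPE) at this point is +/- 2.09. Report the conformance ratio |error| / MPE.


e = indication - reference = 145.059 - 144.85 = 0.2090
|e| = 0.2090
ratio = |e| / MPE = 0.2090 / 2.09
ratio = 0.1000

0.1000


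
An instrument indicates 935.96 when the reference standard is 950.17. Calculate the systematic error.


Systematic error = measured - true
= 935.96 - 950.17
= -14.2100

-14.2100


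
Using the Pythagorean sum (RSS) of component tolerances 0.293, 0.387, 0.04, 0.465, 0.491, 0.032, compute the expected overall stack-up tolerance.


RSS = sqrt(0.293^2 + 0.387^2 + 0.04^2 + 0.465^2 + 0.491^2 + 0.032^2)
= sqrt(0.695548)
= 0.8340

0.8340


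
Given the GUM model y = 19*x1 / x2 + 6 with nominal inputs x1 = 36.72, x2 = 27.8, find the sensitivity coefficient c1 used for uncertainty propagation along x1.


y = 19*x1 / x2 + 6
dy/dx1 = 19/x2
Evaluate at x2 = 27.8: c1 = 19 / 27.8
c1 = 0.6835

0.6835


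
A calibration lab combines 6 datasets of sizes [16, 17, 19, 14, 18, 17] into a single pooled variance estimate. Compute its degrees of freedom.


nu = sum_i (n_i - 1)
nu = ((16 - 1) + (17 - 1) + (19 - 1) + (14 - 1) + (18 - 1) + (17 - 1))
nu = 15 + 16 + 18 + 13 + 17 + 16
nu = 95

95


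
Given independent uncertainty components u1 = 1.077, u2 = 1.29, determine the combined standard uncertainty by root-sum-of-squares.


uc = sqrt(1.077^2 + 1.29^2)
uc = sqrt(2.824029)
uc = 1.6805

1.6805


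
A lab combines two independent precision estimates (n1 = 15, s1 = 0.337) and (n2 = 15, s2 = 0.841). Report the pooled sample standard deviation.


s_p = sqrt(((n1-1)*s1^2 + (n2-1)*s2^2) / (n1+n2-2))
numerator = (15-1)*0.337^2 + (15-1)*0.841^2 = 1.589966 + 9.901934 = 11.4919
denominator = 15 + 15 - 2 = 28
s_p^2 = 11.4919 / 28 = 0.410425
s_p = sqrt(0.410425) = 0.6406

0.6406


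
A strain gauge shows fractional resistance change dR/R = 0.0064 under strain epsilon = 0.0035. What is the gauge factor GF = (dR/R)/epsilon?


GF = (dR/R) / epsilon
= 0.0064 / 0.0035
= 1.8286

1.8286


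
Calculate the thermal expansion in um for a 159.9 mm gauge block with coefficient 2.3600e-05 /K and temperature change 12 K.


dL = L * alpha * dT
= 159.9 * 2.3600e-05 * 12
= 0.0452837 mm
dL_um = 0.0452837 * 1000 = 45.2837 um

45.2837


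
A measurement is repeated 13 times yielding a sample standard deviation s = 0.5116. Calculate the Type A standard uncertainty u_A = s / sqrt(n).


u_A = s / sqrt(n)
u_A = 0.5116 / sqrt(13)
u_A = 0.5116 / 3.6055513
u_A = 0.1419

0.1419


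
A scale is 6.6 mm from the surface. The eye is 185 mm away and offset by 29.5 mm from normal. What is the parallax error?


error = h * offset / d
= 6.6 * 29.5 / 185
= 1.0524

1.0524


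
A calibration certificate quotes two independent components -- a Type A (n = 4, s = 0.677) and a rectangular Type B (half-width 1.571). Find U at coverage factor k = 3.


u_A = s / sqrt(n) = 0.677 / sqrt(4) = 0.3385
u_B = half_width / sqrt(3) = 1.571 / sqrt(3) = 0.90701727
uc = sqrt(u_A^2 + u_B^2) = sqrt(0.3385^2 + 0.90701727^2) = 0.96812322
U = k * uc = 3 * 0.96812322
U = 2.9044

2.9044


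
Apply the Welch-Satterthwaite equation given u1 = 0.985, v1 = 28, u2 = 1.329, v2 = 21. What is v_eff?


uc = sqrt(u1^2 + u2^2) = sqrt(0.985^2 + 1.329^2) = 1.6542267
v_eff = uc^4 / (u1^4/v1 + u2^4/v2)
= 1.6542267^4 / (0.985^4/28 + 1.329^4/21)
= 7.488246 / 0.18217189
v_eff = 41.1054

41.1054


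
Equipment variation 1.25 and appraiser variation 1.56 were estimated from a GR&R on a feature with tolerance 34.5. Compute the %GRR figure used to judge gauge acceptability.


GRR = sqrt(EV^2 + AV^2) = sqrt(1.25^2 + 1.56^2) = 1.9990248
%GRR = GRR / tol * 100 = 1.9990248 / 34.5 * 100
%GRR = 5.7943

5.7943


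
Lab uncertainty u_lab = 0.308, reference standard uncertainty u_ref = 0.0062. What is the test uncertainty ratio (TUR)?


TUR = u_lab / u_ref
= 0.308 / 0.0062
= 49.6774

49.6774


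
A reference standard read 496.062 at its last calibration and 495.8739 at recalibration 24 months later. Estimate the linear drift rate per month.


rate = (v2 - v1) / months
= (495.8739 - 496.062) / 24
= -0.1881 / 24
= -0.0078

-0.0078


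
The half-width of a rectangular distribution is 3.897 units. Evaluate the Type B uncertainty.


u_B = half_width / sqrt(3)
u_B = 3.897 / 1.7320508
u_B = 2.2499

2.2499


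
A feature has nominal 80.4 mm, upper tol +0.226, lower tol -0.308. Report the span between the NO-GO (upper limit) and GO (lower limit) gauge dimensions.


GO = nominal - lower_tol (smallest hole = maximum material condition)
GO = 80.4 - 0.308 = 80.092
NO-GO = nominal + upper_tol (largest hole = least material condition)
NO-GO = 80.4 + 0.226 = 80.626
spread = NO-GO - GO = 80.626 - 80.092 = 0.5340

0.5340


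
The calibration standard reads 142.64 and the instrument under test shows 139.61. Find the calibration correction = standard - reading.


Correction = standard - reading
= 142.64 - 139.61
= 3.0300

3.0300


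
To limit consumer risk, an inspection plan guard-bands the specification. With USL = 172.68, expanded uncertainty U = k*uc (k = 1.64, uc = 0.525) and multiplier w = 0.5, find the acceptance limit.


U = k * uc = 1.64 * 0.525 = 0.861
guard band g = w * U = 0.5 * 0.861 = 0.4305
AL = USL - g = 172.68 - 0.4305
AL = 172.2495

172.2495


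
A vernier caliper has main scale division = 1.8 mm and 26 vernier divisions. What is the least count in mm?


LC = MSD / n_div
= 1.8 / 26
= 0.0692

0.0692


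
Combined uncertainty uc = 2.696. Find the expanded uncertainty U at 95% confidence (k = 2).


U = k * uc
U = 2 * 2.696
U = 5.3920

5.3920


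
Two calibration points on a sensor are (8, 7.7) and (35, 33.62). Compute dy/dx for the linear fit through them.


slope = (y2 - y1) / (x2 - x1)
= (33.62 - 7.7) / (35 - 8)
= 25.9200 / 27
= 0.9600

0.9600


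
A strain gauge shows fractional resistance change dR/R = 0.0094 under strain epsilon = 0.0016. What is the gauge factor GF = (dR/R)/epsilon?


GF = (dR/R) / epsilon
= 0.0094 / 0.0016
= 5.8750

5.8750


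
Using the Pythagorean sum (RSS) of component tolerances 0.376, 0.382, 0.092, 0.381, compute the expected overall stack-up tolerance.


RSS = sqrt(0.376^2 + 0.382^2 + 0.092^2 + 0.381^2)
= sqrt(0.440925)
= 0.6640

0.6640


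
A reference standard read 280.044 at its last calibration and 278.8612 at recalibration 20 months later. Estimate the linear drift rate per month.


rate = (v2 - v1) / months
= (278.8612 - 280.044) / 20
= -1.1828 / 20
= -0.0591

-0.0591


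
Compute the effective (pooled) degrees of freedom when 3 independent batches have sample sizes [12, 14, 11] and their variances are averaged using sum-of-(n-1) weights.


nu = sum_i (n_i - 1)
nu = ((12 - 1) + (14 - 1) + (11 - 1))
nu = 11 + 13 + 10
nu = 34

34


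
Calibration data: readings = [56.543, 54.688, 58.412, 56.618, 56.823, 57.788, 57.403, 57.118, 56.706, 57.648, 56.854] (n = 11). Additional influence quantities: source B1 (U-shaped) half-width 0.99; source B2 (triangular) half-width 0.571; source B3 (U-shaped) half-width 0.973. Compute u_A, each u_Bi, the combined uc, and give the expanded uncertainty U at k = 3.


mean = (56.543 + 54.688 + 58.412 + 56.618 + 56.823 + 57.788 + 57.403 + 57.118 + 56.706 + 57.648 + 56.854) / 11 = 56.96372727
s = sqrt(sum((x - mean)^2)/(n-1)) = 0.95056037
u_A = s / sqrt(n) = 0.95056037 / sqrt(11) = 0.28660474
u_B1 = 0.99 / sqrt(2) = 0.70003571
u_B2 = 0.571 / sqrt(6) = 0.23310977
u_B3 = 0.973 / sqrt(2) = 0.6880149
uc = sqrt(0.28660474^2 + 0.70003571^2 + 0.23310977^2 + 0.6880149^2) = 1.0487597
U = k * uc = 3 * 1.0487597
U = 3.1463

3.1463


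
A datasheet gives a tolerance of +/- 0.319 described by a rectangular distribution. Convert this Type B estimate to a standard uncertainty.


u_B = half_width / sqrt(3)
u_B = 0.319 / 1.7320508
u_B = 0.1842

0.1842


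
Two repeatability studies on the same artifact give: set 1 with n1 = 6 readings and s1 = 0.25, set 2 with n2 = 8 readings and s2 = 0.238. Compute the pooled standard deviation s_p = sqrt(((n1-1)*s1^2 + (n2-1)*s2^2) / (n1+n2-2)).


s_p = sqrt(((n1-1)*s1^2 + (n2-1)*s2^2) / (n1+n2-2))
numerator = (6-1)*0.25^2 + (8-1)*0.238^2 = 0.3125 + 0.396508 = 0.709008
denominator = 6 + 8 - 2 = 12
s_p^2 = 0.709008 / 12 = 0.059084
s_p = sqrt(0.059084) = 0.2431

0.2431


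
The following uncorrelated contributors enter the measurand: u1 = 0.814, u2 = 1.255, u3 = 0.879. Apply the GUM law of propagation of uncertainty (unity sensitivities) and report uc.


uc = sqrt(0.814^2 + 1.255^2 + 0.879^2)
uc = sqrt(3.010262)
uc = 1.7350

1.7350


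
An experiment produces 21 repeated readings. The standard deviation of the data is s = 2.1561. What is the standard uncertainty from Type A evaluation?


u_A = s / sqrt(n)
u_A = 2.1561 / sqrt(21)
u_A = 2.1561 / 4.5825757
u_A = 0.4705

0.4705


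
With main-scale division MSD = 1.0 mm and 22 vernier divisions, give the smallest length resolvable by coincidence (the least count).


LC = MSD / n_div
= 1.0 / 22
= 0.0455

0.0455


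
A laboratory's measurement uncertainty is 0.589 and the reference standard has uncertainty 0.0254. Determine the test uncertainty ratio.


TUR = u_lab / u_ref
= 0.589 / 0.0254
= 23.1890

23.1890


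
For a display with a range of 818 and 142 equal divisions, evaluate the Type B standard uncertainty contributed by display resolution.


resolution = range / divisions
resolution = 818 / 142 = 5.7605634
u_res = resolution / (2*sqrt(3))
u_res = 5.7605634 / 3.4641016
u_res = 1.6629

1.6629


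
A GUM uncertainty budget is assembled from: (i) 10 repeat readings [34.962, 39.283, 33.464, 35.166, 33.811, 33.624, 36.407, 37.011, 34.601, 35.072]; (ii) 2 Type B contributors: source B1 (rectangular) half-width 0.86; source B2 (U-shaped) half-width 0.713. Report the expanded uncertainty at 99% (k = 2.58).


mean = (34.962 + 39.283 + 33.464 + 35.166 + 33.811 + 33.624 + 36.407 + 37.011 + 34.601 + 35.072) / 10 = 35.3401
s = sqrt(sum((x - mean)^2)/(n-1)) = 1.7972497
u_A = s / sqrt(n) = 1.7972497 / sqrt(10) = 0.56834026
u_B1 = 0.86 / sqrt(3) = 0.49652123
u_B2 = 0.713 / sqrt(2) = 0.50416713
uc = sqrt(0.56834026^2 + 0.49652123^2 + 0.50416713^2) = 0.90759489
U = k * uc = 2.58 * 0.90759489
U = 2.3416

2.3416


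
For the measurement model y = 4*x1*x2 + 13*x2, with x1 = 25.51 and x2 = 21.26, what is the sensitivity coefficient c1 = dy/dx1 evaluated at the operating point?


y = 4*x1*x2 + 13*x2
dy/dx1 = 4*x2
Evaluate at x2 = 21.26: c1 = 4 * 21.26
c1 = 85.0400

85.0400


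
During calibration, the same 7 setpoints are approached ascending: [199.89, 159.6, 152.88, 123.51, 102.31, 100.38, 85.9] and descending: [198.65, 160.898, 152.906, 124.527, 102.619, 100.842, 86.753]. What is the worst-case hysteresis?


|199.89 - 198.65| = 1.2400
|159.6 - 160.898| = 1.2980
|152.88 - 152.906| = 0.0260
|123.51 - 124.527| = 1.0170
|102.31 - 102.619| = 0.3090
|100.38 - 100.842| = 0.4620
|85.9 - 86.753| = 0.8530
hysteresis = max(diffs) = 1.2980

1.2980


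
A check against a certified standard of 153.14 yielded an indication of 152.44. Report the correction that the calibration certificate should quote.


Correction = standard - reading
= 153.14 - 152.44
= 0.7000

0.7000


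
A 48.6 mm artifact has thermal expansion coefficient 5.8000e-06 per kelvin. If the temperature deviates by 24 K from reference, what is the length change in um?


dL = L * alpha * dT
= 48.6 * 5.8000e-06 * 24
= 0.0067651 mm
dL_um = 0.0067651 * 1000 = 6.7651 um

6.7651


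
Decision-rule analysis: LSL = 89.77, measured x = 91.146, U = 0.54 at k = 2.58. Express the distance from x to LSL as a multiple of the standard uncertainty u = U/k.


u = U / k = 0.54 / 2.58 = 0.20930233
margin = |LSL - x| = |89.77 - 91.146| = 1.376
z = margin / u = 1.376 / 0.20930233
z = 6.5742

6.5742


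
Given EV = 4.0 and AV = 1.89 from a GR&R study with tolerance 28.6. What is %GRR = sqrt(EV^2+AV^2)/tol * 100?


GRR = sqrt(EV^2 + AV^2) = sqrt(4.0^2 + 1.89^2) = 4.4240366
%GRR = GRR / tol * 100 = 4.4240366 / 28.6 * 100
%GRR = 15.4687

15.4687


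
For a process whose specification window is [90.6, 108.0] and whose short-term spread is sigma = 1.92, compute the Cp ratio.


Cp = (USL - LSL) / (6 * sigma)
= (108.0 - 90.6) / (6 * 1.92)
= 17.4000 / 11.5200
= 1.5104

1.5104


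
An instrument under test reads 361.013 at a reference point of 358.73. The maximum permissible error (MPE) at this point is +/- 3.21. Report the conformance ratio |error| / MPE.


e = indication - reference = 361.013 - 358.73 = 2.2830
|e| = 2.2830
ratio = |e| / MPE = 2.2830 / 3.21
ratio = 0.7112

0.7112


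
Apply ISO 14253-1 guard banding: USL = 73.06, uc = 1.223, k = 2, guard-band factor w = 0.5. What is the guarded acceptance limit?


U = k * uc = 2 * 1.223 = 2.446
guard band g = w * U = 0.5 * 2.446 = 1.223
AL = USL - g = 73.06 - 1.223
AL = 71.8370

71.8370


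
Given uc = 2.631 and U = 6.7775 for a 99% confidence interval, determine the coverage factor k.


k = U / uc
k = 6.7775 / 2.631
k = 2.576

2.576


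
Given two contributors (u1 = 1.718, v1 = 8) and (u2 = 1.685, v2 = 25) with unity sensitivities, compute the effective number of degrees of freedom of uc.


uc = sqrt(u1^2 + u2^2) = sqrt(1.718^2 + 1.685^2) = 2.4063975
v_eff = uc^4 / (u1^4/v1 + u2^4/v2)
= 2.4063975^4 / (1.718^4/8 + 1.685^4/25)
= 33.532773 / 1.4113847
v_eff = 23.7588

23.7588


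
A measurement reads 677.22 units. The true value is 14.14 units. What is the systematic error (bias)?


Systematic error = measured - true
= 677.22 - 14.14
= 663.0800

663.0800


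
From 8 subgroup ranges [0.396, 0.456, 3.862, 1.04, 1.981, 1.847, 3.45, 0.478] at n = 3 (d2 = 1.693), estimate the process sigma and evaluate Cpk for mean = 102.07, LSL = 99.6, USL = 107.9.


R_bar = (0.396 + 0.456 + 3.862 + 1.04 + 1.981 + 1.847 + 3.45 + 0.478) / 8 = 1.68875
sigma = R_bar / d2 = 1.68875 / 1.693 = 0.99748966
Cp = (USL - LSL)/(6*sigma) = (107.9 - 99.6)/(6*0.99748966) = 1.3868
Cpu = (107.9 - 102.07)/(3*0.99748966) = 1.9482
Cpl = (102.07 - 99.6)/(3*0.99748966) = 0.8254
Cpk = min(Cpu, Cpl) = 0.8254

0.8254


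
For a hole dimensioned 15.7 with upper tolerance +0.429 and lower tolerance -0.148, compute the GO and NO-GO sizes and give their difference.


GO = nominal - lower_tol (smallest hole = maximum material condition)
GO = 15.7 - 0.148 = 15.552
NO-GO = nominal + upper_tol (largest hole = least material condition)
NO-GO = 15.7 + 0.429 = 16.129
spread = NO-GO - GO = 16.129 - 15.552 = 0.5770

0.5770


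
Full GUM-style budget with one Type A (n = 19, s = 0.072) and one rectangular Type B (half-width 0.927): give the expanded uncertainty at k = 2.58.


u_A = s / sqrt(n) = 0.072 / sqrt(19) = 0.016517933
u_B = half_width / sqrt(3) = 0.927 / sqrt(3) = 0.5352037
uc = sqrt(u_A^2 + u_B^2) = sqrt(0.016517933^2 + 0.5352037^2) = 0.53545853
U = k * uc = 2.58 * 0.53545853
U = 1.3815

1.3815


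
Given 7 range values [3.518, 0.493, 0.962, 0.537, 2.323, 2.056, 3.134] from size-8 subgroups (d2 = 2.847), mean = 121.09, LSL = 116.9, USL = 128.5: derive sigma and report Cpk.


R_bar = (3.518 + 0.493 + 0.962 + 0.537 + 2.323 + 2.056 + 3.134) / 7 = 1.8604286
sigma = R_bar / d2 = 1.8604286 / 2.847 = 0.65346983
Cp = (USL - LSL)/(6*sigma) = (128.5 - 116.9)/(6*0.65346983) = 2.9586
Cpu = (128.5 - 121.09)/(3*0.65346983) = 3.7798
Cpl = (121.09 - 116.9)/(3*0.65346983) = 2.1373
Cpk = min(Cpu, Cpl) = 2.1373

2.1373


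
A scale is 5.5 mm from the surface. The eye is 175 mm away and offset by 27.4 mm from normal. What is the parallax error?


error = h * offset / d
= 5.5 * 27.4 / 175
= 0.8611

0.8611


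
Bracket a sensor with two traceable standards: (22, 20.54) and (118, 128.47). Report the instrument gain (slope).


slope = (y2 - y1) / (x2 - x1)
= (128.47 - 20.54) / (118 - 22)
= 107.9300 / 96
= 1.1243

1.1243


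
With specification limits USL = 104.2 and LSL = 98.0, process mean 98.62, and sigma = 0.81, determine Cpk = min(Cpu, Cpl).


Cpu = (USL - mean) / (3*sigma) = (104.2 - 98.62) / (3*0.81) = 2.2963
Cpl = (mean - LSL) / (3*sigma) = (98.62 - 98.0) / (3*0.81) = 0.2551
Cpk = min(Cpu, Cpl) = 0.2551

0.2551


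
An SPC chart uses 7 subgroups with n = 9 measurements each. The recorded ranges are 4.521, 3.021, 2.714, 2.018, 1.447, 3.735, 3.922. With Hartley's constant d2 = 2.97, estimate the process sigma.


R_bar = (4.521 + 3.021 + 2.714 + 2.018 + 1.447 + 3.735 + 3.922) / 7
R_bar = 21.378 / 7 = 3.054
sigma_hat = R_bar / d2 = 3.054 / 2.97 = 1.0283

1.0283


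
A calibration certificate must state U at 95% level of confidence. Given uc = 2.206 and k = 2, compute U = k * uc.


U = k * uc
U = 2 * 2.206
U = 4.4120

4.4120


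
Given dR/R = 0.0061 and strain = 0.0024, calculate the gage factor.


GF = (dR/R) / epsilon
= 0.0061 / 0.0024
= 2.5417

2.5417


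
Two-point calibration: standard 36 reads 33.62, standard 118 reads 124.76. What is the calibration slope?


slope = (y2 - y1) / (x2 - x1)
= (124.76 - 33.62) / (118 - 36)
= 91.1400 / 82
= 1.1115

1.1115


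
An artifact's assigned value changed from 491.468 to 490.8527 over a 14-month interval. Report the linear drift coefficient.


rate = (v2 - v1) / months
= (490.8527 - 491.468) / 14
= -0.6153 / 14
= -0.0439

-0.0439


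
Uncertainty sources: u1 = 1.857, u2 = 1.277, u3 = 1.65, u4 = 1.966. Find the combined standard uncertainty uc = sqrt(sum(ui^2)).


uc = sqrt(1.857^2 + 1.277^2 + 1.65^2 + 1.966^2)
uc = sqrt(11.666834)
uc = 3.4157

3.4157


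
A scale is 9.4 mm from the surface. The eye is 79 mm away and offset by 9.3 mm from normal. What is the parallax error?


error = h * offset / d
= 9.4 * 9.3 / 79
= 1.1066

1.1066


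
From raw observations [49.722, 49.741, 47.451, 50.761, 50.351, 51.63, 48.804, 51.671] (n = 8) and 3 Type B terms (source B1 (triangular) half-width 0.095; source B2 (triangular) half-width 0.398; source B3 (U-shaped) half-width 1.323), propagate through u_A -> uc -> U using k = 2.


mean = (49.722 + 49.741 + 47.451 + 50.761 + 50.351 + 51.63 + 48.804 + 51.671) / 8 = 50.016375
s = sqrt(sum((x - mean)^2)/(n-1)) = 1.4253571
u_A = s / sqrt(n) = 1.4253571 / sqrt(8) = 0.50393984
u_B1 = 0.095 / sqrt(6) = 0.038783588
u_B2 = 0.398 / sqrt(6) = 0.16248282
u_B3 = 1.323 / sqrt(2) = 0.93550227
uc = sqrt(0.50393984^2 + 0.038783588^2 + 0.16248282^2 + 0.93550227^2) = 1.0756508
U = k * uc = 2 * 1.0756508
U = 2.1513

2.1513
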